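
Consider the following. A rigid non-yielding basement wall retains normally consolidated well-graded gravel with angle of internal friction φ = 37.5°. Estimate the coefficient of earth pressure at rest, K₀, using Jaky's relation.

0.391

K₀ = 1 − sin φ' = 1 − sin 37.5° = 0.3912.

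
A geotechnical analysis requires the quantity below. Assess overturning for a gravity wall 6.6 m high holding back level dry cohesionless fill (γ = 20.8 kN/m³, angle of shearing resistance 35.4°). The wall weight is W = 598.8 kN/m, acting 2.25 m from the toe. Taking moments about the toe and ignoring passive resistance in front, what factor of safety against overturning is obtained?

5.07

K_a = tan²(45° − 35.4°/2) = 0.2664.
P_a = ½K_aγH² = 0.5×0.2664×20.8×6.6² = 120.7 kN/m, acting at H/3 = 2.200 m above the base.
Overturning moment M_o = P_a × H/3 = 120.7 × 2.200 = 265.5.
Resisting moment M_r = W × 2.25 = 598.8 × 2.25 = 1347.
FS_overturning = M_r/M_o = 1347/265.5 = 5.074.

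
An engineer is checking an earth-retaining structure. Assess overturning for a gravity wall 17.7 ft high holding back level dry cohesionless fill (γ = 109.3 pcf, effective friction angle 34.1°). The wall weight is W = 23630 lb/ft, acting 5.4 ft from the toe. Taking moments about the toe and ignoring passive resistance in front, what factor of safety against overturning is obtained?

K_a = tan²(45° − 34.1°/2) = 0.2815.
P_a = ½K_aγH² = 0.5×0.2815×109.3×17.7² = 4820 lb/ft, acting at H/3 = 5.900 ft above the base.
Overturning moment M_o = P_a × H/3 = 4820 × 5.900 = 28440.
Resisting moment M_r = W × 5.4 = 23630 × 5.4 = 127600.
FS_overturning = M_r/M_o = 127600/28440 = 4.487.

4.49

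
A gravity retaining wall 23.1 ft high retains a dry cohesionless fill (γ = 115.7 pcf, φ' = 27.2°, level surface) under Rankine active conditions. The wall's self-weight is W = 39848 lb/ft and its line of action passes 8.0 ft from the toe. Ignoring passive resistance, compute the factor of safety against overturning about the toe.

K_a = tan²(45° − 27.2°/2) = 0.3726.
P_a = ½K_aγH² = 0.5×0.3726×115.7×23.1² = 11500 lb/ft, acting at H/3 = 7.700 ft above the base.
Overturning moment M_o = P_a × H/3 = 11500 × 7.700 = 88560.
Resisting moment M_r = W × 8.0 = 39848 × 8.0 = 318800.
FS_overturning = M_r/M_o = 318800/88560 = 3.600.

3.60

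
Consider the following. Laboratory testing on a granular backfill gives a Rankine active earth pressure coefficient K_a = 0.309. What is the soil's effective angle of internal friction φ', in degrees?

31.9°

K_a = tan²(45° − φ/2) ⇒ 45° − φ/2 = arctan(√0.309) = 29.07°.
φ = 2(45° − 29.07°) = 31.86°.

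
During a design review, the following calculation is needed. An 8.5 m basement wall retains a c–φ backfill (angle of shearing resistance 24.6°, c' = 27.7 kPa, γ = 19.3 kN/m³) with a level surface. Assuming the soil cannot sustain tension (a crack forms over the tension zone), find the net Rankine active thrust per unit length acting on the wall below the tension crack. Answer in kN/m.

K_a = 0.4121; √K_a = 0.6420.
Tension-crack depth z_c = 2c/(γ√K_a) = 2×27.7/(19.3×0.6420) = 4.471 m.
σ_a at base = K_a γ H − 2c√K_a = 0.4121×19.3×8.5 − 2×27.7×0.6420 = 32.05 kPa.
P_a = ½ × 32.05 × (H − z_c) = 0.5×32.05×4.029 = 64.56 kN/m.

64.6 kN/m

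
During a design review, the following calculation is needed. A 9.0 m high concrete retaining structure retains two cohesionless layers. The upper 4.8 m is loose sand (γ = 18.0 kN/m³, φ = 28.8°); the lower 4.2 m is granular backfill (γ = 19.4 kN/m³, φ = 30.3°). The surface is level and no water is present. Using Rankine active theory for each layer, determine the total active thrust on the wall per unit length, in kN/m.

248 kN/m

K_a1 = tan²(45°−28.8°/2) = 0.3498; K_a2 = tan²(45°−30.3°/2) = 0.3293.
Layer 1: σ at base = K_a1 γ₁ h₁ = 30.22 kPa; P₁ = ½×30.22×4.8 = 72.52.
Layer 2: σ_v at top = γ₁h₁ = 86.40; σ_h top = K_a2×86.40 = 28.45; σ_h base = K_a2×(86.40+19.4×4.2) = 55.29.
P₂ = ½(28.45+55.29)×4.2 = 175.9. Total P_a = 72.52+175.9 = 248.4 kN/m.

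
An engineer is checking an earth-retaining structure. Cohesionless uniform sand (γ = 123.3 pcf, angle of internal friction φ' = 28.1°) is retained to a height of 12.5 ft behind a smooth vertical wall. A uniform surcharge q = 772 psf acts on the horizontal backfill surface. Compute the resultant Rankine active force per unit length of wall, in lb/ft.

K_a = tan²(45° − φ/2) = 0.3596.
Soil triangle: ½ K_a γ H² = 0.5×0.3596×123.3×12.5² = 3464 lb/ft.
Surcharge rectangle: K_a q H = 0.3596×772×12.5 = 3470 lb/ft.
Total = 3464 + 3470 = 6934 lb/ft.

6930 lb/ft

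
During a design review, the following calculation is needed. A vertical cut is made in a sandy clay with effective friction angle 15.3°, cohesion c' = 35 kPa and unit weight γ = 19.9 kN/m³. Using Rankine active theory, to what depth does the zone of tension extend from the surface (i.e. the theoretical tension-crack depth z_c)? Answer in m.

K_a = tan²(45° − 15.3°/2) = 0.5824; √K_a = 0.7632.
The active pressure is zero where K_a γ z = 2c√K_a, so z_c = 2c/(γ√K_a) = 2×35/(19.9×0.7632) = 4.609 m.

4.61 m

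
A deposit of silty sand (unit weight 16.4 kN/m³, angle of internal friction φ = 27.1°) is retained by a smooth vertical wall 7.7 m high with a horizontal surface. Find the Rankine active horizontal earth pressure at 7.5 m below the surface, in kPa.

K_a = (1 − sin φ)/(1 + sin φ) = 0.3741.
σ_h = K_a γ z = 0.3741 × 16.4 × 7.5 = 46.01 kPa.

46.0 kPa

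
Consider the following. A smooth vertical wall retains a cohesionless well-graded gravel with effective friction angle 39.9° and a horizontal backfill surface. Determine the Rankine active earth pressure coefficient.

K_a = tan²(45° − φ/2) = tan²(25.05°) = 0.2184.

0.218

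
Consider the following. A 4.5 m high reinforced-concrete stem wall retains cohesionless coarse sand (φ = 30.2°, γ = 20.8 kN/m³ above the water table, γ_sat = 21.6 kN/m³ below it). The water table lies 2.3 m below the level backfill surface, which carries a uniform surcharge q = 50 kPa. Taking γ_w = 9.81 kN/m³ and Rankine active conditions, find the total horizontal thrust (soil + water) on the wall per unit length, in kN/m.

K_a = tan²(45° − φ/2) = 0.3307.
γ' = 21.6 − 9.81 = 11.79 kN/m³. h₂ = H − d_w = 2.2 m.
σ'_h: at surface K_a·q = 16.53; at WT K_a(q+γd_w) = 32.35; at base K_a(q+γd_w+γ'h₂) = 40.93 kPa.
P₁ = ½(16.53+32.35)×2.3 = 56.22; P₂ = ½(32.35+40.93)×2.2 = 80.61; P_w = ½γ_w h₂² = 23.74.
Total = 56.22+80.61+23.74 = 160.6 kN/m.

161 kN/m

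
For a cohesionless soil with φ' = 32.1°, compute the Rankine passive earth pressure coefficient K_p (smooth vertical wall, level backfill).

K_p = (1 + sin φ)/(1 − sin φ) = tan²(45° + 32.1°/2) = 3.268.

3.27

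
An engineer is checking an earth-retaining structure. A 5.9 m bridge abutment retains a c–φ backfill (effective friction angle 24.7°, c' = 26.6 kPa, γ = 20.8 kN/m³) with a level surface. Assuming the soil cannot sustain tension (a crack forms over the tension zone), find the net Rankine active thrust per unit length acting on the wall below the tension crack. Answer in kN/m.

K_a = 0.4106; √K_a = 0.6408.
Tension-crack depth z_c = 2c/(γ√K_a) = 2×26.6/(20.8×0.6408) = 3.992 m.
σ_a at base = K_a γ H − 2c√K_a = 0.4106×20.8×5.9 − 2×26.6×0.6408 = 16.30 kPa.
P_a = ½ × 16.30 × (H − z_c) = 0.5×16.30×1.908 = 15.55 kN/m.

15.5 kN/m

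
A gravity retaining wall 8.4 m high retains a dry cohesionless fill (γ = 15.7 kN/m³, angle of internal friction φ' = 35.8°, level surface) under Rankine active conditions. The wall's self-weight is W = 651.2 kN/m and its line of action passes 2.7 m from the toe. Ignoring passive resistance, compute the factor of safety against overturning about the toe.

K_a = tan²(45° − 35.8°/2) = 0.2619.
P_a = ½K_aγH² = 0.5×0.2619×15.7×8.4² = 145.0 kN/m, acting at H/3 = 2.800 m above the base.
Overturning moment M_o = P_a × H/3 = 145.0 × 2.800 = 406.1.
Resisting moment M_r = W × 2.7 = 651.2 × 2.7 = 1758.
FS_overturning = M_r/M_o = 1758/406.1 = 4.329.

4.33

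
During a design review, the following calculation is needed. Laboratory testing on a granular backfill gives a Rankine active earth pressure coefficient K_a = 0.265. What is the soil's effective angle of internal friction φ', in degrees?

K_a = tan²(45° − φ/2) ⇒ 45° − φ/2 = arctan(√0.265) = 27.24°.
φ = 2(45° − 27.24°) = 35.52°.

35.5°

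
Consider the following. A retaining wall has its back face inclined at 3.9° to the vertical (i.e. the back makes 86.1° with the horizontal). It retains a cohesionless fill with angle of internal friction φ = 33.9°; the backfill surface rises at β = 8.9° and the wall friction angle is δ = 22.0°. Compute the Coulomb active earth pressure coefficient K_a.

0.317

K_a = sin²(α+φ) / [sin²α · sin(α−δ) · (1 + √{sin(φ+δ)sin(φ−β) / (sin(α−δ)sin(α+β))})²].
With α = 86.1°, φ = 33.9°, δ = 22.0°, β = 8.9°: K_a = 0.3172.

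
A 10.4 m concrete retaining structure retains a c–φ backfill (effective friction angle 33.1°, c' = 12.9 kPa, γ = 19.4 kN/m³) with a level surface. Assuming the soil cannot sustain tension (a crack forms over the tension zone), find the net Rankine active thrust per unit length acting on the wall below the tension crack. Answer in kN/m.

180 kN/m

K_a = 0.2936; √K_a = 0.5418.
Tension-crack depth z_c = 2c/(γ√K_a) = 2×12.9/(19.4×0.5418) = 2.454 m.
σ_a at base = K_a γ H − 2c√K_a = 0.2936×19.4×10.4 − 2×12.9×0.5418 = 45.25 kPa.
P_a = ½ × 45.25 × (H − z_c) = 0.5×45.25×7.946 = 179.8 kN/m.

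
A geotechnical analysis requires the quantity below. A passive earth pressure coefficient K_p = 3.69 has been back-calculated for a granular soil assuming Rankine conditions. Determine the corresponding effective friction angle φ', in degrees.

K_p = (1+sin φ)/(1−sin φ) ⇒ sin φ = (K_p − 1)/(K_p + 1) = 0.5736.
φ = arcsin(0.5736) = 35.00°.

35.0°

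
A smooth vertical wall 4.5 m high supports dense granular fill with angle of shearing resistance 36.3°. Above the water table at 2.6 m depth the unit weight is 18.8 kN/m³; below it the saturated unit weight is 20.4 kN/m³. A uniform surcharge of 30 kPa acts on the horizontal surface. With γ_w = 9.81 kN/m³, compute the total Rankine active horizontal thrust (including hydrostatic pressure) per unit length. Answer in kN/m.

97.3 kN/m

K_a = tan²(45° − φ/2) = 0.2563.
γ' = 20.4 − 9.81 = 10.59 kN/m³. h₂ = H − d_w = 1.9 m.
σ'_h: at surface K_a·q = 7.688; at WT K_a(q+γd_w) = 20.21; at base K_a(q+γd_w+γ'h₂) = 25.37 kPa.
P₁ = ½(7.688+20.21)×2.6 = 36.27; P₂ = ½(20.21+25.37)×1.9 = 43.31; P_w = ½γ_w h₂² = 17.71.
Total = 36.27+43.31+17.71 = 97.29 kN/m.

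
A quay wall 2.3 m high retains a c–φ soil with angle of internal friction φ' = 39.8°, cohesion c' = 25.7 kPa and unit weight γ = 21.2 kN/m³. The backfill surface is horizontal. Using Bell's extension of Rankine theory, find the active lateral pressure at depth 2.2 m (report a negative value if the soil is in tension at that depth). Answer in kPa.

-13.8 kPa

K_a = (1 − sin φ)/(1 + sin φ) = 0.2194.
σ_a = K_a γ z − 2c√K_a = 0.2194×21.2×2.2 − 2×25.7×0.4684 = -13.84 kPa.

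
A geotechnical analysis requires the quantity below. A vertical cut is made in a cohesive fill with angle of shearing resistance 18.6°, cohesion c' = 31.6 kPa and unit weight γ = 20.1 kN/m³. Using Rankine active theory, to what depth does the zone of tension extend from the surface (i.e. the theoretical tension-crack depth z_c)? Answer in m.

K_a = tan²(45° − 18.6°/2) = 0.5163; √K_a = 0.7186.
The active pressure is zero where K_a γ z = 2c√K_a, so z_c = 2c/(γ√K_a) = 2×31.6/(20.1×0.7186) = 4.376 m.

4.38 m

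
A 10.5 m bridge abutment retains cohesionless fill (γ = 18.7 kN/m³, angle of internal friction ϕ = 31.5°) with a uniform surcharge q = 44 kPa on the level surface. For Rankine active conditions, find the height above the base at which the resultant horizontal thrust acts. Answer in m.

K_a = 0.3136.
Triangular part P₁ = ½K_aγH² = 323.3 at H/3 = 3.500 m; rectangular part P₂ = K_a q H = 144.9 at H/2 = 5.250 m.
ȳ = (P₁·3.500 + P₂·5.250)/(P₁+P₂) = 4.042 m.

4.04 m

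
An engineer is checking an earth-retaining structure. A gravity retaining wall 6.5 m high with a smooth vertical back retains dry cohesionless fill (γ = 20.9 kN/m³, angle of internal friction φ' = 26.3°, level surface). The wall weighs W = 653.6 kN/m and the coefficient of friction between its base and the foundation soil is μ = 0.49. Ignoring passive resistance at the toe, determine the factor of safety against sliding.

1.88

K_a = tan²(45° − 26.3°/2) = 0.3859.
P_a = ½K_aγH² = 0.5×0.3859×20.9×6.5² = 170.4 kN/m, acting at H/3 = 2.167 m above the base.
FS_sliding = μW / P_a = 0.49×653.6 / 170.4 = 1.880.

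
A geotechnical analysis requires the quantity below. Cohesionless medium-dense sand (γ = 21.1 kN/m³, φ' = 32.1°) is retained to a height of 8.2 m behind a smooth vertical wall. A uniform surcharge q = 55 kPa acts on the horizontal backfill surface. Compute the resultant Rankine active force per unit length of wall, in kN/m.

K_a = tan²(45° − φ/2) = 0.3060.
Soil triangle: ½ K_a γ H² = 0.5×0.3060×21.1×8.2² = 217.1 kN/m.
Surcharge rectangle: K_a q H = 0.3060×55×8.2 = 138.0 kN/m.
Total = 217.1 + 138.0 = 355.1 kN/m.

355 kN/m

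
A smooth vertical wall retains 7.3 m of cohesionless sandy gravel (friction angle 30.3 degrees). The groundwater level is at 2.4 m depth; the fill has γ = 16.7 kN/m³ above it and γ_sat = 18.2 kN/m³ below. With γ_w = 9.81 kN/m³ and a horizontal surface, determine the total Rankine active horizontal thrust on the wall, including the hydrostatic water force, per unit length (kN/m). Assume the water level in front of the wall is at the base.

231 kN/m

K_a = tan²(45° − φ/2) = 0.3293.
γ' = 18.2 − 9.81 = 8.390 kN/m³. Depth below WT = 4.9 m.
σ'_h at WT = K_a γ d_w = 13.20 kPa; at base = 13.20 + K_a γ' × 4.9 = 26.74 kPa.
P₁ (0–2.4 m) = ½×13.20×2.4 = 15.84. P₂ (2.4–7.3 m) = ½(13.20+26.74)×4.9 = 97.85.
P_w = ½ γ_w h₂² = 0.5×9.81×4.9² = 117.8. Total = 15.84+97.85+117.8 = 231.5 kN/m.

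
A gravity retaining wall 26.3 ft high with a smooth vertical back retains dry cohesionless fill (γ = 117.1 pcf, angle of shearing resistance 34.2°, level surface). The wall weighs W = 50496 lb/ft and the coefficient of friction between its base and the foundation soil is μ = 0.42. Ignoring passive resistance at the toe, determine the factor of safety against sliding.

K_a = tan²(45° − 34.2°/2) = 0.2803.
P_a = ½K_aγH² = 0.5×0.2803×117.1×26.3² = 11350 lb/ft, acting at H/3 = 8.767 ft above the base.
FS_sliding = μW / P_a = 0.42×50496 / 11350 = 1.868.

1.87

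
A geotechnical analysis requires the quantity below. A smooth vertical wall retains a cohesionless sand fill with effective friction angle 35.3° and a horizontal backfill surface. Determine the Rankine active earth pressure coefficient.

0.268

K_a = tan²(45° − φ/2) = tan²(27.35°) = 0.2675.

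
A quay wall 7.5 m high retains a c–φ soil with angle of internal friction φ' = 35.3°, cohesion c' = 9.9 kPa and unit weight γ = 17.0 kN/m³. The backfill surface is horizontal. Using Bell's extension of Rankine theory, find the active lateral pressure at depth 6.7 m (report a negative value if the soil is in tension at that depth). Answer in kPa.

K_a = (1 − sin φ)/(1 + sin φ) = 0.2675.
σ_a = K_a γ z − 2c√K_a = 0.2675×17.0×6.7 − 2×9.9×0.5172 = 20.23 kPa.

20.2 kPa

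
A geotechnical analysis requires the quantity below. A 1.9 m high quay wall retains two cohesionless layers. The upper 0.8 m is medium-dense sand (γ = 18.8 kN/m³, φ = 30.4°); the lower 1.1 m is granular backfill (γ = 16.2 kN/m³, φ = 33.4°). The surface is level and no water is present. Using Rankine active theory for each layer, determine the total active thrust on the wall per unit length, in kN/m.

K_a1 = tan²(45°−30.4°/2) = 0.3280; K_a2 = tan²(45°−33.4°/2) = 0.2899.
Layer 1: σ at base = K_a1 γ₁ h₁ = 4.933 kPa; P₁ = ½×4.933×0.8 = 1.973.
Layer 2: σ_v at top = γ₁h₁ = 15.04; σ_h top = K_a2×15.04 = 4.360; σ_h base = K_a2×(15.04+16.2×1.1) = 9.527.
P₂ = ½(4.360+9.527)×1.1 = 7.638. Total P_a = 1.973+7.638 = 9.611 kN/m.

9.61 kN/m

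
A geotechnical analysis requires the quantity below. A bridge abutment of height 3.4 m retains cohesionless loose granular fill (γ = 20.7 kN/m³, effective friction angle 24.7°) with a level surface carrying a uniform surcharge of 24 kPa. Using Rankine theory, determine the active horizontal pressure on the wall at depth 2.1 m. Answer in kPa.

27.7 kPa

K_a = (1 − sin φ)/(1 + sin φ) = 0.4106.
σ_v = γz + q = 20.7 × 2.1 + 24 = 67.47 kPa.
σ_h = K_a σ_v = 0.4106 × 67.47 = 27.70 kPa.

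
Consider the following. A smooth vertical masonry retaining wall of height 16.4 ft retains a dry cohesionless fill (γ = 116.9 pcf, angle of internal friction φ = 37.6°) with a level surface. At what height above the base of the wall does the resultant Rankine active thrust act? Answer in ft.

K_a = 0.2421.
The pressure distribution is triangular, so the resultant acts at H/3 above the base = 16.4/3 = 5.467 ft.

5.47 ft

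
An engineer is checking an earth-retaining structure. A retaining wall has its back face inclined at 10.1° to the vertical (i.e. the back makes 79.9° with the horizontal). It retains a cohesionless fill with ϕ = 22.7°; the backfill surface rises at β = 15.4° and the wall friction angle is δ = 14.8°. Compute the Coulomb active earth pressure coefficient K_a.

0.648

K_a = sin²(α+φ) / [sin²α · sin(α−δ) · (1 + √{sin(φ+δ)sin(φ−β) / (sin(α−δ)sin(α+β))})²].
With α = 79.9°, φ = 22.7°, δ = 14.8°, β = 15.4°: K_a = 0.6483.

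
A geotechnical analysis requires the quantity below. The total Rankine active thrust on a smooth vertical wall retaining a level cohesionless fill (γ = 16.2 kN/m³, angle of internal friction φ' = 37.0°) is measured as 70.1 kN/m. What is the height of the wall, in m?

5.90 m

K_a = 0.2486. P_a = ½ K_a γ H² ⇒ H = √(2P_a/(K_a γ)).
H = √(2×70.1/(0.2486×16.2)) = 5.900 m.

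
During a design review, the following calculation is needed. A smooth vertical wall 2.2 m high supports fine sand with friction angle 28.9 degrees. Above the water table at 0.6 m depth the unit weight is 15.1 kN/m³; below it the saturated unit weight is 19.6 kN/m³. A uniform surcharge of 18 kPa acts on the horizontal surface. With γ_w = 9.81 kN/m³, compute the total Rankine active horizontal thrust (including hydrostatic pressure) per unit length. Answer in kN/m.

36.7 kN/m

K_a = tan²(45° − φ/2) = 0.3484.
γ' = 19.6 − 9.81 = 9.790 kN/m³. h₂ = H − d_w = 1.6 m.
σ'_h: at surface K_a·q = 6.270; at WT K_a(q+γd_w) = 9.427; at base K_a(q+γd_w+γ'h₂) = 14.88 kPa.
P₁ = ½(6.270+9.427)×0.6 = 4.709; P₂ = ½(9.427+14.88)×1.6 = 19.45; P_w = ½γ_w h₂² = 12.56.
Total = 4.709+19.45+12.56 = 36.71 kN/m.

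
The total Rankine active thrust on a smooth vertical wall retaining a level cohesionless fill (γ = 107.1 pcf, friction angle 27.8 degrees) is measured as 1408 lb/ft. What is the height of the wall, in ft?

8.50 ft

K_a = 0.3639. P_a = ½ K_a γ H² ⇒ H = √(2P_a/(K_a γ)).
H = √(2×1408/(0.3639×107.1)) = 8.500 ft.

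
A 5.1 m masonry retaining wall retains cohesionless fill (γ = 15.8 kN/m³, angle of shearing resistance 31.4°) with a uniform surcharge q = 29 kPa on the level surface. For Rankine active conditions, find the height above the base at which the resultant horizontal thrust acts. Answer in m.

2.06 m

K_a = 0.3149.
Triangular part P₁ = ½K_aγH² = 64.71 at H/3 = 1.700 m; rectangular part P₂ = K_a q H = 46.58 at H/2 = 2.550 m.
ȳ = (P₁·1.700 + P₂·2.550)/(P₁+P₂) = 2.056 m.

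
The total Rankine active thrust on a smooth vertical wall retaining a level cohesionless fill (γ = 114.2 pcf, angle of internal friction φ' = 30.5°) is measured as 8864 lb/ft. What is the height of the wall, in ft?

K_a = 0.3267. P_a = ½ K_a γ H² ⇒ H = √(2P_a/(K_a γ)).
H = √(2×8864/(0.3267×114.2)) = 21.80 ft.

21.8 ft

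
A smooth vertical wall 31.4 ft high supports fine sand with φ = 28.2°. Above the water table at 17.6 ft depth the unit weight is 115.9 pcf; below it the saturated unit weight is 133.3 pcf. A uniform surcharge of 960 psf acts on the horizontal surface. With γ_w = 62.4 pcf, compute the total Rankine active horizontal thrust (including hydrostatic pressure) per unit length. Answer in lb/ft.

K_a = tan²(45° − φ/2) = 0.3582.
γ' = 133.3 − 62.4 = 70.90 pcf. h₂ = H − d_w = 13.8 ft.
σ'_h: at surface K_a·q = 343.9; at WT K_a(q+γd_w) = 1075; at base K_a(q+γd_w+γ'h₂) = 1425 psf.
P₁ = ½(343.9+1075)×17.6 = 12480; P₂ = ½(1075+1425)×13.8 = 17250; P_w = ½γ_w h₂² = 5942.
Total = 12480+17250+5942 = 35670 lb/ft.

35700 lb/ft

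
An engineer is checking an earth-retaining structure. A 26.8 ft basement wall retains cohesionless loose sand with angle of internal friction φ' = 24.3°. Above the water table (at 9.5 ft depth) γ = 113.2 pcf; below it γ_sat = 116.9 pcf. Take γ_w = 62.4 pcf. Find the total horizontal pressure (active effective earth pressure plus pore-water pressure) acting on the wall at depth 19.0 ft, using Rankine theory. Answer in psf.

K_a = (1 − sin φ)/(1 + sin φ) = 0.4169.
γ' = 116.9 − 62.4 = 54.50 pcf.
Effective vertical stress at 19.0 ft: σ'_v = 113.2×9.5 + 54.50×9.50 = 1593 psf.
σ'_h = K_a σ'_v = 0.4169 × 1593 = 664.2 psf; u = γ_w × 9.50 = 592.8 psf.
Total σ_h = 664.2 + 592.8 = 1257 psf.

1260 psf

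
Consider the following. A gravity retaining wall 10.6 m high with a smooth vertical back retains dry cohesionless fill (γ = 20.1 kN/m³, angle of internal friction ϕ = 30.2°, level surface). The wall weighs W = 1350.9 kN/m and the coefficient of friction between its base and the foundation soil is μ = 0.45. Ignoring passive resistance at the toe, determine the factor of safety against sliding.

1.63

K_a = tan²(45° − 30.2°/2) = 0.3307.
P_a = ½K_aγH² = 0.5×0.3307×20.1×10.6² = 373.4 kN/m, acting at H/3 = 3.533 m above the base.
FS_sliding = μW / P_a = 0.45×1350.9 / 373.4 = 1.628.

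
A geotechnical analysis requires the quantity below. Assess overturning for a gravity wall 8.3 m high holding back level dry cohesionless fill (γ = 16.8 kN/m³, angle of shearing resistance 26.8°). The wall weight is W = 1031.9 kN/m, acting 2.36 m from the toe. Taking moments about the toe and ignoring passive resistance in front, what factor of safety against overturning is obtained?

K_a = tan²(45° − 26.8°/2) = 0.3785.
P_a = ½K_aγH² = 0.5×0.3785×16.8×8.3² = 219.0 kN/m, acting at H/3 = 2.767 m above the base.
Overturning moment M_o = P_a × H/3 = 219.0 × 2.767 = 605.9.
Resisting moment M_r = W × 2.36 = 1031.9 × 2.36 = 2435.
FS_overturning = M_r/M_o = 2435/605.9 = 4.019.

4.02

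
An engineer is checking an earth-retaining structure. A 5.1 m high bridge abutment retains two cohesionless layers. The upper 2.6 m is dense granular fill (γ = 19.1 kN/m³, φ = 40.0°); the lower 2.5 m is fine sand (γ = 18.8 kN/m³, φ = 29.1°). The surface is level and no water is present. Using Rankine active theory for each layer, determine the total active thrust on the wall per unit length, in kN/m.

77.2 kN/m

K_a1 = tan²(45°−40.0°/2) = 0.2174; K_a2 = tan²(45°−29.1°/2) = 0.3456.
Layer 1: σ at base = K_a1 γ₁ h₁ = 10.80 kPa; P₁ = ½×10.80×2.6 = 14.04.
Layer 2: σ_v at top = γ₁h₁ = 49.66; σ_h top = K_a2×49.66 = 17.16; σ_h base = K_a2×(49.66+18.8×2.5) = 33.40.
P₂ = ½(17.16+33.40)×2.5 = 63.21. Total P_a = 14.04+63.21 = 77.25 kN/m.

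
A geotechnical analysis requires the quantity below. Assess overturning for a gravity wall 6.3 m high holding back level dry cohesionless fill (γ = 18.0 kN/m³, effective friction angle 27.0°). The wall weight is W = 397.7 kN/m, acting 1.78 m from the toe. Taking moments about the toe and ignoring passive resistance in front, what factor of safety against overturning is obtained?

K_a = tan²(45° − 27.0°/2) = 0.3755.
P_a = ½K_aγH² = 0.5×0.3755×18.0×6.3² = 134.1 kN/m, acting at H/3 = 2.100 m above the base.
Overturning moment M_o = P_a × H/3 = 134.1 × 2.100 = 281.7.
Resisting moment M_r = W × 1.78 = 397.7 × 1.78 = 707.9.
FS_overturning = M_r/M_o = 707.9/281.7 = 2.513.

2.51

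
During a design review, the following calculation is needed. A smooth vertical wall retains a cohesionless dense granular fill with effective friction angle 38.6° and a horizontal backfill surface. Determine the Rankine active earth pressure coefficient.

0.232

K_a = tan²(45° − φ/2) = tan²(25.70°) = 0.2316.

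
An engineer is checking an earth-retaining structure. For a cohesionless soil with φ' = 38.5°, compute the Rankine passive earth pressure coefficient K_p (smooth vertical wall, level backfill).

4.30

K_p = (1 + sin φ)/(1 − sin φ) = tan²(45° + 38.5°/2) = 4.298.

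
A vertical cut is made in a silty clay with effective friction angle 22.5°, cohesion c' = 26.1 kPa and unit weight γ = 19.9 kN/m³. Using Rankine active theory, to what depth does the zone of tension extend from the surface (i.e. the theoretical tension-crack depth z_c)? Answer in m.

3.93 m

K_a = tan²(45° − 22.5°/2) = 0.4465; √K_a = 0.6682.
The active pressure is zero where K_a γ z = 2c√K_a, so z_c = 2c/(γ√K_a) = 2×26.1/(19.9×0.6682) = 3.926 m.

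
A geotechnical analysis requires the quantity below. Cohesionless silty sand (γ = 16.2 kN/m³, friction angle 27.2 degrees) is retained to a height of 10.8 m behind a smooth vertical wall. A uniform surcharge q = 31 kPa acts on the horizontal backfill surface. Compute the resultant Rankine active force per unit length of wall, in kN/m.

477 kN/m

K_a = tan²(45° − φ/2) = 0.3726.
Soil triangle: ½ K_a γ H² = 0.5×0.3726×16.2×10.8² = 352.0 kN/m.
Surcharge rectangle: K_a q H = 0.3726×31×10.8 = 124.7 kN/m.
Total = 352.0 + 124.7 = 476.8 kN/m.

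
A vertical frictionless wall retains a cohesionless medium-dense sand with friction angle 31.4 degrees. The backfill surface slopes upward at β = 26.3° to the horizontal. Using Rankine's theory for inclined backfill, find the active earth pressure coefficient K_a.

0.477

K_a = cos β · (cos β − √(cos²β − cos²φ)) / (cos β + √(cos²β − cos²φ)).
cos β = 0.8965, cos φ = 0.8536, √(cos²β − cos²φ) = 0.2741.
K_a = 0.8965 × (0.8965 − 0.2741)/(0.8965 + 0.2741) = 0.4766.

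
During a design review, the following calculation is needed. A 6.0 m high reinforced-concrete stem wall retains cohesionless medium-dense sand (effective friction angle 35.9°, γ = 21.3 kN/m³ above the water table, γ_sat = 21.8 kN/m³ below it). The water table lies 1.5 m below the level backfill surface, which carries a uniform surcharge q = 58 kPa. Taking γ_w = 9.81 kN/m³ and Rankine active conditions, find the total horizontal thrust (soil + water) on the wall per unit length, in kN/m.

K_a = tan²(45° − φ/2) = 0.2607.
γ' = 21.8 − 9.81 = 11.99 kN/m³. h₂ = H − d_w = 4.5 m.
σ'_h: at surface K_a·q = 15.12; at WT K_a(q+γd_w) = 23.45; at base K_a(q+γd_w+γ'h₂) = 37.52 kPa.
P₁ = ½(15.12+23.45)×1.5 = 28.93; P₂ = ½(23.45+37.52)×4.5 = 137.2; P_w = ½γ_w h₂² = 99.33.
Total = 28.93+137.2+99.33 = 265.5 kN/m.

265 kN/m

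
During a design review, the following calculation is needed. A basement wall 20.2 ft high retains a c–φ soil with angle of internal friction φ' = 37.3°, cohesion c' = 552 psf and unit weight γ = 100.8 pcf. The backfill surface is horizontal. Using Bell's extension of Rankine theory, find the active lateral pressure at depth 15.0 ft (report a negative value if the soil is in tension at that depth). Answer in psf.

-176 psf

K_a = (1 − sin φ)/(1 + sin φ) = 0.2453.
σ_a = K_a γ z − 2c√K_a = 0.2453×100.8×15.0 − 2×552×0.4953 = -175.9 psf.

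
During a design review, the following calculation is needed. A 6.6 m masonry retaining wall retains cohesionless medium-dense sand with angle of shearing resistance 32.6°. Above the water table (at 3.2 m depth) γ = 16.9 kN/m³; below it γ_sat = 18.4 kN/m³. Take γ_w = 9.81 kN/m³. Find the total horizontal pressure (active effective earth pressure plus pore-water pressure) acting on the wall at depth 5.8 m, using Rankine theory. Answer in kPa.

K_a = (1 − sin φ)/(1 + sin φ) = 0.2997.
γ' = 18.4 − 9.81 = 8.590 kN/m³.
Effective vertical stress at 5.8 m: σ'_v = 16.9×3.2 + 8.590×2.60 = 76.41 kPa.
σ'_h = K_a σ'_v = 0.2997 × 76.41 = 22.90 kPa; u = γ_w × 2.60 = 25.51 kPa.
Total σ_h = 22.90 + 25.51 = 48.41 kPa.

48.4 kPa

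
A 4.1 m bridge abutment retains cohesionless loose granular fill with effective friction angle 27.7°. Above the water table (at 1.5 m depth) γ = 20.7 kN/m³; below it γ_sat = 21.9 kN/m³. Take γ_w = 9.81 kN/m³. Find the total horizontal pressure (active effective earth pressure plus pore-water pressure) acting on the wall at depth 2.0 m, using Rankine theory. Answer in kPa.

18.5 kPa

K_a = (1 − sin φ)/(1 + sin φ) = 0.3653.
γ' = 21.9 − 9.81 = 12.09 kN/m³.
Effective vertical stress at 2.0 m: σ'_v = 20.7×1.5 + 12.09×0.500 = 37.09 kPa.
σ'_h = K_a σ'_v = 0.3653 × 37.09 = 13.55 kPa; u = γ_w × 0.500 = 4.905 kPa.
Total σ_h = 13.55 + 4.905 = 18.46 kPa.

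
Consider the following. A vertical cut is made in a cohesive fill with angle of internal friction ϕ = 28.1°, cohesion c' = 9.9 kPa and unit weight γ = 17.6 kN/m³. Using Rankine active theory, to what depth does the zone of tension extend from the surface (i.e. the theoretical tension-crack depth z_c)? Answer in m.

1.88 m

K_a = tan²(45° − 28.1°/2) = 0.3596; √K_a = 0.5997.
The active pressure is zero where K_a γ z = 2c√K_a, so z_c = 2c/(γ√K_a) = 2×9.9/(17.6×0.5997) = 1.876 m.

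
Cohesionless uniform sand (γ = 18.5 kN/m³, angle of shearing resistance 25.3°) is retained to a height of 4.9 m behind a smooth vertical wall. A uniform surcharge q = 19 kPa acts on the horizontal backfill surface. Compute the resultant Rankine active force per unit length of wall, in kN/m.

126 kN/m

K_a = tan²(45° − φ/2) = 0.4012.
Soil triangle: ½ K_a γ H² = 0.5×0.4012×18.5×4.9² = 89.10 kN/m.
Surcharge rectangle: K_a q H = 0.4012×19×4.9 = 37.35 kN/m.
Total = 89.10 + 37.35 = 126.5 kN/m.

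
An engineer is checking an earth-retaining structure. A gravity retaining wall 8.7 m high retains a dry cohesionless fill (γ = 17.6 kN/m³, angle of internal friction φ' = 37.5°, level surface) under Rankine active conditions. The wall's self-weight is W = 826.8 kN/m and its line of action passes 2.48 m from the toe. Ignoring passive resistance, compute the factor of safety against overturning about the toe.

4.36

K_a = tan²(45° − 37.5°/2) = 0.2432.
P_a = ½K_aγH² = 0.5×0.2432×17.6×8.7² = 162.0 kN/m, acting at H/3 = 2.900 m above the base.
Overturning moment M_o = P_a × H/3 = 162.0 × 2.900 = 469.8.
Resisting moment M_r = W × 2.48 = 826.8 × 2.48 = 2050.
FS_overturning = M_r/M_o = 2050/469.8 = 4.365.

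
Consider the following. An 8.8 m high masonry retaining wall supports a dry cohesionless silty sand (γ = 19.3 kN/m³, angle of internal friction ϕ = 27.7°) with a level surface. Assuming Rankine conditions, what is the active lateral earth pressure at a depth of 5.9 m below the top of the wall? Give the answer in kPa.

41.6 kPa

K_a = (1 − sin φ)/(1 + sin φ) = 0.3653.
σ_h = K_a γ z = 0.3653 × 19.3 × 5.9 = 41.60 kPa.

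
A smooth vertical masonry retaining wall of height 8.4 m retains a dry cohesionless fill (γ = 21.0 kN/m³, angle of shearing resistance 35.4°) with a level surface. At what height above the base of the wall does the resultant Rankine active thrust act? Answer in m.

2.80 m

K_a = 0.2664.
The pressure distribution is triangular, so the resultant acts at H/3 above the base = 8.4/3 = 2.800 m.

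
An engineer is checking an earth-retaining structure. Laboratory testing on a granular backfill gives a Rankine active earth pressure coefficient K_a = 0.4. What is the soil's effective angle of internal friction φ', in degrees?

K_a = tan²(45° − φ/2) ⇒ 45° − φ/2 = arctan(√0.4) = 32.31°.
φ = 2(45° − 32.31°) = 25.38°.

25.4°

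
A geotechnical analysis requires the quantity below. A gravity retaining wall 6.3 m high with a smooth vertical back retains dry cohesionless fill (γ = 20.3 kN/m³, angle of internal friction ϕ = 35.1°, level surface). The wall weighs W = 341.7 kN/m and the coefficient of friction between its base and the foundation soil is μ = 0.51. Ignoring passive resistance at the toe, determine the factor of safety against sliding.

1.60

K_a = tan²(45° − 35.1°/2) = 0.2698.
P_a = ½K_aγH² = 0.5×0.2698×20.3×6.3² = 108.7 kN/m, acting at H/3 = 2.100 m above the base.
FS_sliding = μW / P_a = 0.51×341.7 / 108.7 = 1.603.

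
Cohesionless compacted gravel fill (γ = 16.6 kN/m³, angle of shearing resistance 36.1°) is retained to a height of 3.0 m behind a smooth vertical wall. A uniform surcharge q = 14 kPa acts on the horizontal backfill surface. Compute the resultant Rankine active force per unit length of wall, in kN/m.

K_a = tan²(45° − φ/2) = 0.2585.
Soil triangle: ½ K_a γ H² = 0.5×0.2585×16.6×3.0² = 19.31 kN/m.
Surcharge rectangle: K_a q H = 0.2585×14×3.0 = 10.86 kN/m.
Total = 19.31 + 10.86 = 30.17 kN/m.

30.2 kN/m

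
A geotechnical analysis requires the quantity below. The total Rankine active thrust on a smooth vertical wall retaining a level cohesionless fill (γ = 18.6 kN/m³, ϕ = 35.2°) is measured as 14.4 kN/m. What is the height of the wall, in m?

2.40 m

K_a = 0.2687. P_a = ½ K_a γ H² ⇒ H = √(2P_a/(K_a γ)).
H = √(2×14.4/(0.2687×18.6)) = 2.401 m.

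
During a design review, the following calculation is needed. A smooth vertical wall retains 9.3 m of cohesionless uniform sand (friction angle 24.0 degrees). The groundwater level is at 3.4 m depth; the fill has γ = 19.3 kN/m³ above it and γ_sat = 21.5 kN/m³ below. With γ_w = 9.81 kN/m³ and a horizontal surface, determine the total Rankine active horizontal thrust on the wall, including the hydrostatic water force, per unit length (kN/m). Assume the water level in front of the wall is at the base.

467 kN/m

K_a = tan²(45° − φ/2) = 0.4217.
γ' = 21.5 − 9.81 = 11.69 kN/m³. Depth below WT = 5.9 m.
σ'_h at WT = K_a γ d_w = 27.67 kPa; at base = 27.67 + K_a γ' × 5.9 = 56.76 kPa.
P₁ (0–3.4 m) = ½×27.67×3.4 = 47.05. P₂ (3.4–9.3 m) = ½(27.67+56.76)×5.9 = 249.1.
P_w = ½ γ_w h₂² = 0.5×9.81×5.9² = 170.7. Total = 47.05+249.1+170.7 = 466.9 kN/m.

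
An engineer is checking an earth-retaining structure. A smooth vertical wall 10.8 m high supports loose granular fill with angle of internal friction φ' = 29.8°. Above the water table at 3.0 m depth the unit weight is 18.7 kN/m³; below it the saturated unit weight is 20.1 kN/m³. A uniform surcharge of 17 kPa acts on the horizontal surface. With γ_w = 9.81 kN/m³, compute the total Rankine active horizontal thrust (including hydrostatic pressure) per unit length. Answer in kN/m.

K_a = tan²(45° − φ/2) = 0.3360.
γ' = 20.1 − 9.81 = 10.29 kN/m³. h₂ = H − d_w = 7.8 m.
σ'_h: at surface K_a·q = 5.712; at WT K_a(q+γd_w) = 24.56; at base K_a(q+γd_w+γ'h₂) = 51.53 kPa.
P₁ = ½(5.712+24.56)×3.0 = 45.41; P₂ = ½(24.56+51.53)×7.8 = 296.8; P_w = ½γ_w h₂² = 298.4.
Total = 45.41+296.8+298.4 = 640.6 kN/m.

641 kN/m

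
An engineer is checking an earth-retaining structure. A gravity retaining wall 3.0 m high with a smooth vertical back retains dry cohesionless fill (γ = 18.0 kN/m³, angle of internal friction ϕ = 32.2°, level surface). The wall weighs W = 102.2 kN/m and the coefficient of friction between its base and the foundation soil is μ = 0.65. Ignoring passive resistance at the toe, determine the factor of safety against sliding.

K_a = tan²(45° − 32.2°/2) = 0.3047.
P_a = ½K_aγH² = 0.5×0.3047×18.0×3.0² = 24.68 kN/m, acting at H/3 = 1.000 m above the base.
FS_sliding = μW / P_a = 0.65×102.2 / 24.68 = 2.691.

2.69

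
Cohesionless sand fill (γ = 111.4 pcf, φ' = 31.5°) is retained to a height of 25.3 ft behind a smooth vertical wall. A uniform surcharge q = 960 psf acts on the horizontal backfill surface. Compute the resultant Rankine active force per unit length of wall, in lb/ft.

18800 lb/ft

K_a = tan²(45° − φ/2) = 0.3136.
Soil triangle: ½ K_a γ H² = 0.5×0.3136×111.4×25.3² = 11180 lb/ft.
Surcharge rectangle: K_a q H = 0.3136×960×25.3 = 7617 lb/ft.
Total = 11180 + 7617 = 18800 lb/ft.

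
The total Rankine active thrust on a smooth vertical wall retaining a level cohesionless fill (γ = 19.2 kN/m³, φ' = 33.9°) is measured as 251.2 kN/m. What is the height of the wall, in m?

9.60 m

K_a = 0.2839. P_a = ½ K_a γ H² ⇒ H = √(2P_a/(K_a γ)).
H = √(2×251.2/(0.2839×19.2)) = 9.600 m.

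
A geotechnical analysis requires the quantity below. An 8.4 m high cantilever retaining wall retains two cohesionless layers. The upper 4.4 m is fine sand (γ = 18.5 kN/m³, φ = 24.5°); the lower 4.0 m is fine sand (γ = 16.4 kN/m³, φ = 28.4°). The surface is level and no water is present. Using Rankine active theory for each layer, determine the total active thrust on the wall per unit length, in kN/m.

K_a1 = tan²(45°−24.5°/2) = 0.4137; K_a2 = tan²(45°−28.4°/2) = 0.3554.
Layer 1: σ at base = K_a1 γ₁ h₁ = 33.68 kPa; P₁ = ½×33.68×4.4 = 74.09.
Layer 2: σ_v at top = γ₁h₁ = 81.40; σ_h top = K_a2×81.40 = 28.93; σ_h base = K_a2×(81.40+16.4×4.0) = 52.24.
P₂ = ½(28.93+52.24)×4.0 = 162.3. Total P_a = 74.09+162.3 = 236.4 kN/m.

236 kN/m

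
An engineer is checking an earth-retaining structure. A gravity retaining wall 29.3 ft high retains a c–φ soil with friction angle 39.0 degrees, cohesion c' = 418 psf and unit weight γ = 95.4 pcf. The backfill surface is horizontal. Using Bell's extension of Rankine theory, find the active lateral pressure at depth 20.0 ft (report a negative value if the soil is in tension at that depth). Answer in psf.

35.3 psf

K_a = (1 − sin φ)/(1 + sin φ) = 0.2275.
σ_a = K_a γ z − 2c√K_a = 0.2275×95.4×20.0 − 2×418×0.4770 = 35.33 psf.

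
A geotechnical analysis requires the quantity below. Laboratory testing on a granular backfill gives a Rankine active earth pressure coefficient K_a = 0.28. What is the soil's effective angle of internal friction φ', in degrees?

34.2°

K_a = tan²(45° − φ/2) ⇒ 45° − φ/2 = arctan(√0.28) = 27.89°.
φ = 2(45° − 27.89°) = 34.23°.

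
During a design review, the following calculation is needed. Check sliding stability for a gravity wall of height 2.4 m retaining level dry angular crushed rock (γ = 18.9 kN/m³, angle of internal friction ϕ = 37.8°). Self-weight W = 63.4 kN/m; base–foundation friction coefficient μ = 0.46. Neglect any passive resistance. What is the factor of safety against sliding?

2.23

K_a = tan²(45° − 37.8°/2) = 0.2400.
P_a = ½K_aγH² = 0.5×0.2400×18.9×2.4² = 13.06 kN/m, acting at H/3 = 0.8000 m above the base.
FS_sliding = μW / P_a = 0.46×63.4 / 13.06 = 2.232.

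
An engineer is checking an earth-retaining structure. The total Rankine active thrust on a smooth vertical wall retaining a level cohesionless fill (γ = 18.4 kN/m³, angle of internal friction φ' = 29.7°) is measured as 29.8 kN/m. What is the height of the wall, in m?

3.10 m

K_a = 0.3374. P_a = ½ K_a γ H² ⇒ H = √(2P_a/(K_a γ)).
H = √(2×29.8/(0.3374×18.4)) = 3.099 m.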